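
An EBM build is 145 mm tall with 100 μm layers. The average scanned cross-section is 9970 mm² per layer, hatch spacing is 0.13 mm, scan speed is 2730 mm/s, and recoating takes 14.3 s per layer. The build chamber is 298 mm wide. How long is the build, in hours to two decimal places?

Layers = ⌈145/0.1⌉ = 1450.
Scan path per layer = 9970 / 0.13 = 76692.3 mm.
Scan time per layer = 76692.3 / 2730 = 28.0924 s.
Layer cycle = 28.0924 + 14.3, so 42.3924 s.
1450 layers × 42.3924 s/layer = 61468.98 s, i.e. 17.07 hours.

17.07 hours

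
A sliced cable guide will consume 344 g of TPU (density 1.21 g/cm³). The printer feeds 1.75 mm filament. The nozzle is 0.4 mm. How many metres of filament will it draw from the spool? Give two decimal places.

Extruded volume: 344/1.21 = 284.2975 cm³ (284297.5 mm³).
Filament cross-section = π × (1.75/2)² = 2.4053 mm².
Length = 284297.5 / 2.4053 = 118196.27 mm = 118.20 m.

118.20 m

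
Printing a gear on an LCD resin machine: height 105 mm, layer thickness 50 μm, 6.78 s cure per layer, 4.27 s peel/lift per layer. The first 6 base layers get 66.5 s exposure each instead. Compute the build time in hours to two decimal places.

Number of layers: 105 / 0.05 → 2100 (rounded up).
Bottom layers: 6 × (66.5 + 4.27) → 424.62 s.
Regular layers = 2094 × (6.78 + 4.27) = 23138.7 s.
Total = 424.62 + 23138.7 = 23563.32 s = 6.55 hours.

6.55 hours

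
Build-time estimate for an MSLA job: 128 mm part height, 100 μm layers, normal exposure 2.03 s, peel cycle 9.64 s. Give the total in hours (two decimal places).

Layers = ⌈128/0.1⌉ = 1280.
Per-layer time = 2.03 + 9.64 = 11.67 s.
Total = 1280 × 11.67 = 14937.6 s = 4.15 hours.

4.15 hours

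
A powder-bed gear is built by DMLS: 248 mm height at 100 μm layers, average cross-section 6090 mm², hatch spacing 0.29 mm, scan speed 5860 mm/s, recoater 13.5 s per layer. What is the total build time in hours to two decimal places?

11.77 hours

Layer count = ceil(248 / 0.1) = 2480.
Hatch length per layer = 6090 / 0.29 = 21000 mm.
Laser time per layer: 21000 / 5860 → 3.5836 s.
Time per layer = 3.5836 + 13.5, so 17.0836 s.
Total: 2480 × 17.0836 s = 42367.328 s → 11.77 hours.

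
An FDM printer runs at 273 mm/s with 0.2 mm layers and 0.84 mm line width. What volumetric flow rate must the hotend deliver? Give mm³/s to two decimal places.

A = 0.2 × 0.84 = 0.168 mm².
Q = v·A = 273 × 0.168 = 45.86 mm³/s.

45.86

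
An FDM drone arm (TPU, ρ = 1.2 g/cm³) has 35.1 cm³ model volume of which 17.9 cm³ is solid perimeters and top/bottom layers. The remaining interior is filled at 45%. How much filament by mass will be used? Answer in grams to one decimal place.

30.8 g

Volume inside the shell = 35.1 − 17.9 = 17.2 cm³.
Infill volume = 0.45 × 17.2, so 7.74 cm³.
Total printed volume = 17.9 + 7.74, so 25.64 cm³.
Mass = 25.64 × 1.2 = 30.768 g.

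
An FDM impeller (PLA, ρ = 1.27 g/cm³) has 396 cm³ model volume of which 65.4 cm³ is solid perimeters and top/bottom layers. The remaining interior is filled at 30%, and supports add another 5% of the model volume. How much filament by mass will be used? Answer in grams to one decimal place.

Interior volume: 396 − 65.4 → 330.6 cm³.
Infill deposited = 0.30 × 330.6 = 99.18 cm³.
Support = 0.05 × 396 = 19.8 cm³.
Deposited volume = 65.4 + 99.18 + 19.8 = 184.38 cm³.
Mass = 184.38 × 1.27 = 234.1626 g.

234.2 g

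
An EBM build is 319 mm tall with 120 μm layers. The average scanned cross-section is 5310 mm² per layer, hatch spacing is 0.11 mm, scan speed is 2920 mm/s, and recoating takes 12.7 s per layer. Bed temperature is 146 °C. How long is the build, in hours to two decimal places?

Layers = ⌈319/0.12⌉ = 2659.
Hatch length per layer = 5310 / 0.11, so 48272.7 mm.
Beam time per layer: 48272.7 / 2920 → 16.5317 s.
Per-layer time: 16.5317 + 12.7 → 29.2317 s.
Build time = 2659 × 29.2317 = 77727.0903 s = 21.59 hours.

21.59 hours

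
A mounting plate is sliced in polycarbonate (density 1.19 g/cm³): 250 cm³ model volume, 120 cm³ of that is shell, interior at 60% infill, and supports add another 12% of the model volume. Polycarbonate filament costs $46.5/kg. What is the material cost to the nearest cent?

$12.62

Infill region = 250 − 120, so 130 cm³.
Infill deposited = 0.60 × 130, so 78 cm³.
Support = 0.12 × 250, so 30 cm³.
Deposited volume = 120 + 78 + 30 = 228 cm³.
Mass = 228 × 1.19, so 271.32 g.
Cost = 271.32 g / 1000 × $46.5/kg = $12.62.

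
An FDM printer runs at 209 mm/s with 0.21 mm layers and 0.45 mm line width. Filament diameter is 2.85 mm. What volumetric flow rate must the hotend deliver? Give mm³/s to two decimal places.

Extrusion cross-section: 0.21 × 0.45 → 0.0945 mm².
Q = v·A = 209 × 0.0945 = 19.75 mm³/s.

19.75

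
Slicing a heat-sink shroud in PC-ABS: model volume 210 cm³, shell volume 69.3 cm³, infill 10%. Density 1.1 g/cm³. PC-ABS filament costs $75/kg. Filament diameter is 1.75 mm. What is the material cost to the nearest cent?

$6.88

Infill region: 210 − 69.3 → 140.7 cm³.
Infill deposited = 0.10 × 140.7 = 14.07 cm³.
Total printed volume = 69.3 + 14.07 = 83.37 cm³.
Mass = 83.37 × 1.1 = 91.707 g.
At $75/kg: 91.707/1000 × 75 = $6.88.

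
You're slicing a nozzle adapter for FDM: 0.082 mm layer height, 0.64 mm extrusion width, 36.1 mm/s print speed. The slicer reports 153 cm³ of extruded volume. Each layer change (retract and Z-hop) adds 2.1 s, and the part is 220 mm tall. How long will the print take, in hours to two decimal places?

24.00 hours

Line area = 0.082 × 0.64, so 0.05248 mm².
Toolpath length = 153 cm³ / 0.05248 mm² = 153000 / 0.05248 = 2915396.3 mm.
Time extruding = 2915396.3 / 36.1, so 80758.9 s.
Layer count = ceil(220 / 0.082) = 2683.
Z-hop total: 2683 × 2.1 → 5634.3 s.
Altogether 80758.9 + 5634.3 = 86393.2 s, i.e. 24.00 hours.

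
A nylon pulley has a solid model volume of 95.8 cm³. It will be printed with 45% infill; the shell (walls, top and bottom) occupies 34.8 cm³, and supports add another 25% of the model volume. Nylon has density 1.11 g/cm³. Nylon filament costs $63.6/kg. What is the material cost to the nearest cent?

$6.09

Interior volume = 95.8 − 34.8 = 61 cm³.
Deposited infill = 0.45 × 61 = 27.45 cm³.
Support = 0.25 × 95.8 = 23.95 cm³.
Total extruded = 34.8 + 27.45 + 23.95, so 86.2 cm³.
Mass = 86.2 × 1.11, so 95.682 g.
At $63.6/kg: 95.682/1000 × 63.6 = $6.09.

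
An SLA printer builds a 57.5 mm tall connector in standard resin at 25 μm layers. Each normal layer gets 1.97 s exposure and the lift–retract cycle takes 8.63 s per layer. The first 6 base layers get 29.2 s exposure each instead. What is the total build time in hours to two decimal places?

6.82 hours

Layers = ⌈57.5/0.025⌉ = 2300.
Base layers: 6 × (29.2 + 8.63) → 226.98 s.
Regular layers = 2294 × (1.97 + 8.63), so 24316.4 s.
Total = 226.98 + 24316.4 = 24543.38 s = 6.82 hours.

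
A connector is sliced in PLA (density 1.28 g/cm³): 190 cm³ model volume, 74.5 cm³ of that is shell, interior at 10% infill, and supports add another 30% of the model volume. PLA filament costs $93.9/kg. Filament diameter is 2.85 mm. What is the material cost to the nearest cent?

$17.19

Volume inside the shell: 190 − 74.5 → 115.5 cm³.
Infill volume: 0.10 × 115.5 → 11.55 cm³.
Support = 0.30 × 190, so 57 cm³.
Total extruded: 74.5 + 11.55 + 57 → 143.05 cm³.
Mass = 143.05 × 1.28 = 183.104 g.
Cost = 183.104 g / 1000 × $93.9/kg = $17.19.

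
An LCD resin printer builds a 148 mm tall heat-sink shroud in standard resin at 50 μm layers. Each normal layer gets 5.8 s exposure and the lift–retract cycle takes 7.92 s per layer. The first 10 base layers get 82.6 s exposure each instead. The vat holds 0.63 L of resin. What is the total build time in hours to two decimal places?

11.49 hours

Layer count = ceil(148 / 0.05) = 2960.
Bottom layers: 10 × (82.6 + 7.92) → 905.2 s.
Remaining layers: 2950 × (5.8 + 7.92) → 40474 s.
Sum: 905.2 + 40474 = 41379.2 s → 11.49 hours.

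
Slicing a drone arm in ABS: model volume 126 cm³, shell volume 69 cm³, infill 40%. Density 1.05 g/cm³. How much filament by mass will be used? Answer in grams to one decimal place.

96.4 g

Volume inside the shell = 126 − 69, so 57 cm³.
Infill volume = 0.40 × 57 = 22.8 cm³.
Total printed volume: 69 + 22.8 → 91.8 cm³.
Mass: 91.8 × 1.05 → 96.39 g.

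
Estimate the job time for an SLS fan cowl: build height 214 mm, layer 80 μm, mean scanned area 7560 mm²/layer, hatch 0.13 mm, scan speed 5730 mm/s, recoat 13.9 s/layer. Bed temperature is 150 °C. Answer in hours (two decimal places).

Layer count = ceil(214 / 0.08) = 2675.
Per-layer scan distance = 7560 / 0.13, so 58153.8 mm.
Per-layer scan time = 58153.8 / 5730, so 10.149 s.
Per-layer time = 10.149 + 13.9, so 24.049 s.
2675 layers × 24.049 s/layer = 64331.075 s, i.e. 17.87 hours.

17.87 hours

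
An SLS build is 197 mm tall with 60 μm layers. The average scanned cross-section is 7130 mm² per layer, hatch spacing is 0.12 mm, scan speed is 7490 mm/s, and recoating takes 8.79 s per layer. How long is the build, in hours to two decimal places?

15.25 hours

Layers = ⌈197/0.06⌉ = 3284.
Hatch length per layer = 7130 / 0.12, so 59416.7 mm.
Per-layer scan time: 59416.7 / 7490 → 7.9328 s.
Time per layer = 7.9328 + 8.79 = 16.7228 s.
Total: 3284 × 16.7228 s = 54917.6752 s → 15.25 hours.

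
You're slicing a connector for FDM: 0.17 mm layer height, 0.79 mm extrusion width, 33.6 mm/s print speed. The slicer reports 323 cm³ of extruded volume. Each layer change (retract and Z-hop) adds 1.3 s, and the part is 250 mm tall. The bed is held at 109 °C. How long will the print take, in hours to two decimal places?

20.41 hours

Extrusion cross-section = 0.17 × 0.79 = 0.1343 mm².
Total extruded path = 323000/0.1343 = 2405063.3 mm.
Print-move time: 2405063.3 / 33.6 → 71579.3 s.
Layers = ⌈250/0.17⌉ = 1471.
Z-hop total = 1471 × 1.3, so 1912.3 s.
Altogether 71579.3 + 1912.3 = 73491.6 s, i.e. 20.41 hours.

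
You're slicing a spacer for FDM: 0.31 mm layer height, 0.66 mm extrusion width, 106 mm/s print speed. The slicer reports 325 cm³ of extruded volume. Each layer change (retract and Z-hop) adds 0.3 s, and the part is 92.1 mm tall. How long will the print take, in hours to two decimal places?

Line area = 0.31 × 0.66 = 0.2046 mm².
Total extruded path = 325000/0.2046 = 1588465.3 mm.
Extrusion time = 1588465.3 / 106 = 14985.5 s.
Number of layers: 92.1 / 0.31 → 298 (rounded up).
Non-print overhead = 298 × 0.3 = 89.4 s.
Altogether 14985.5 + 89.4 = 15074.9 s, i.e. 4.19 hours.

4.19 hours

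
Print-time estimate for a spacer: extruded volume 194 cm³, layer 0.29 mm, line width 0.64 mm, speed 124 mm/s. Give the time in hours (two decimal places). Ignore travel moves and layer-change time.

2.34 hours

Extrusion cross-section: 0.29 × 0.64 → 0.1856 mm².
Total extruded path = 194000/0.1856 = 1045258.6 mm.
Extrusion time = 1045258.6 / 124 = 8429.5 s.
Converting: 8429.5 s = 2.34 hours.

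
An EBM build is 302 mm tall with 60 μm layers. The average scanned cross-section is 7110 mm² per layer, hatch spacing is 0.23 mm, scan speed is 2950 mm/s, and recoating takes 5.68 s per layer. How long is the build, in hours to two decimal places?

22.60 hours

Layer count = ceil(302 / 0.06) = 5034.
Scan path per layer = 7110 / 0.23 = 30913 mm.
Scan time per layer: 30913 / 2950 → 10.479 s.
Time per layer = 10.479 + 5.68, so 16.159 s.
Total: 5034 × 16.159 s = 81344.406 s → 22.60 hours.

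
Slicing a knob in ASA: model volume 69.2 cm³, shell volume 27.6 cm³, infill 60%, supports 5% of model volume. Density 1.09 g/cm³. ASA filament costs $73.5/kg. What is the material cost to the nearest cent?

$4.49

Volume inside the shell = 69.2 − 27.6, so 41.6 cm³.
Deposited infill = 0.60 × 41.6, so 24.96 cm³.
Support = 0.05 × 69.2, so 3.46 cm³.
Deposited volume = 27.6 + 24.96 + 3.46 = 56.02 cm³.
Mass = 56.02 × 1.09, so 61.0618 g.
Cost = 61.0618 g / 1000 × $73.5/kg = $4.49.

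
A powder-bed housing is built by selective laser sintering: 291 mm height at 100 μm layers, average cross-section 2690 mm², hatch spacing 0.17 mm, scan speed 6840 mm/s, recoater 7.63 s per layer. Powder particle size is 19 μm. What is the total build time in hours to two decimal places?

Number of layers: 291 / 0.1 → 2910 (rounded up).
Scan path per layer = 2690 / 0.17 = 15823.5 mm.
Per-layer scan time = 15823.5 / 6840 = 2.3134 s.
Layer cycle = 2.3134 + 7.63 = 9.9434 s.
2910 layers × 9.9434 s/layer = 28935.294 s, i.e. 8.04 hours.

8.04 hours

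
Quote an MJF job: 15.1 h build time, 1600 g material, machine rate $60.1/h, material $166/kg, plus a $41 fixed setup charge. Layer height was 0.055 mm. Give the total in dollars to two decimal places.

Machine-time cost: 60.1 × 15.1 → $907.51.
Material cost: 166 × 1600/1000 → $265.60.
Adding setup: 907.51 + 265.60 + 41 → $1214.11.

$1214.11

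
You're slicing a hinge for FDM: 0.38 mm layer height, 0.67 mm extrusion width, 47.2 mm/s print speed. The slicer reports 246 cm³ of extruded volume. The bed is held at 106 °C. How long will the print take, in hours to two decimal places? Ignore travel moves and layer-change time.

5.69 hours

Extrusion cross-section = 0.38 × 0.67, so 0.2546 mm².
Path length: 246000 mm³ / 0.2546 mm² → 966221.5 mm.
Print-move time: 966221.5 / 47.2 → 20470.8 s.
That's 20470.8 s → 5.69 hours.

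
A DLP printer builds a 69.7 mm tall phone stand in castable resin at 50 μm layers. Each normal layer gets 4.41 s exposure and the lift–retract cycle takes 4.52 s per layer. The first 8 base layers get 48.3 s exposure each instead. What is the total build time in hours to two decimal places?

3.56 hours

Layer count = ceil(69.7 / 0.05) = 1394.
Burn-in layers: 8 × (48.3 + 4.52) → 422.56 s.
Regular layers: 1386 × (4.41 + 4.52) → 12376.98 s.
Total = 422.56 + 12376.98 = 12799.54 s = 3.56 hours.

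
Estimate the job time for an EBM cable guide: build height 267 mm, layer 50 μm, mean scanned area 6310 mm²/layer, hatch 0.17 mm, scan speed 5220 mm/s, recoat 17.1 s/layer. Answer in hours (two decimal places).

Number of layers: 267 / 0.05 → 5340 (rounded up).
Per-layer scan distance = 6310 / 0.17, so 37117.6 mm.
Beam time per layer: 37117.6 / 5220 → 7.1107 s.
Time per layer = 7.1107 + 17.1 = 24.2107 s.
Build time = 5340 × 24.2107 = 129285.138 s = 35.91 hours.

35.91 hours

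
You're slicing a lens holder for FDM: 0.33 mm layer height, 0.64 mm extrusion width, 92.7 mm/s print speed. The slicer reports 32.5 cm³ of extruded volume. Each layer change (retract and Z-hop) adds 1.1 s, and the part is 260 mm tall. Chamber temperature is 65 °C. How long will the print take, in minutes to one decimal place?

Extrusion cross-section = 0.33 × 0.64, so 0.2112 mm².
Total extruded path = 32500/0.2112 = 153882.6 mm.
Time extruding: 153882.6 / 92.7 → 1660 s.
Layer count = ceil(260 / 0.33) = 788.
Non-print overhead: 788 × 1.1 → 866.8 s.
Total = 1660 + 866.8 = 2526.8 s = 42.1 minutes.

42.1 minutes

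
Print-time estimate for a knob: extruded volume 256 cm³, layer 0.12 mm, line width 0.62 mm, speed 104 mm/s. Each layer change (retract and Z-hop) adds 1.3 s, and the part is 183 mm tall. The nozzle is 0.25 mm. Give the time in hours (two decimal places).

Line area: 0.12 × 0.62 → 0.0744 mm².
Total extruded path = 256000/0.0744 = 3440860.2 mm.
Print-move time = 3440860.2 / 104, so 33085.2 s.
Layer count = ceil(183 / 0.12) = 1525.
Layer-change overhead = 1525 × 1.3, so 1982.5 s.
Total = 33085.2 + 1982.5 = 35067.7 s = 9.74 hours.

9.74 hours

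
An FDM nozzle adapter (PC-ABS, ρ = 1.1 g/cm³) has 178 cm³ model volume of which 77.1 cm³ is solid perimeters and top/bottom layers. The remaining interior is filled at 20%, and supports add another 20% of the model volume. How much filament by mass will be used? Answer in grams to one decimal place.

146.2 g

Volume inside the shell: 178 − 77.1 → 100.9 cm³.
Infill volume = 0.20 × 100.9, so 20.18 cm³.
Support = 0.20 × 178, so 35.6 cm³.
Total extruded = 77.1 + 20.18 + 35.6, so 132.88 cm³.
Mass = 132.88 × 1.1, so 146.168 g.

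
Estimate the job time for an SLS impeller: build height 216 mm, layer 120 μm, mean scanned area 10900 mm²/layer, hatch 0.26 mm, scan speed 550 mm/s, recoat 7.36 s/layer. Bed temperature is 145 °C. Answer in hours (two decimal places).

41.79 hours

Number of layers: 216 / 0.12 → 1800 (rounded up).
Scan path per layer: 10900 / 0.26 → 41923.1 mm.
Scan time per layer = 41923.1 / 550 = 76.2238 s.
Layer cycle = 76.2238 + 7.36, so 83.5838 s.
Total: 1800 × 83.5838 s = 150450.84 s → 41.79 hours.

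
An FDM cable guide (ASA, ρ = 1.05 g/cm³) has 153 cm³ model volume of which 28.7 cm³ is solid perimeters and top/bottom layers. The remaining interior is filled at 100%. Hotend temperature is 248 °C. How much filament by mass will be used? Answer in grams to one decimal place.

Volume inside the shell = 153 − 28.7 = 124.3 cm³.
Infill deposited = 1.00 × 124.3 = 124.3 cm³.
Deposited volume = 28.7 + 124.3 = 153 cm³.
Mass = 153 × 1.05 = 160.65 g.

160.7 g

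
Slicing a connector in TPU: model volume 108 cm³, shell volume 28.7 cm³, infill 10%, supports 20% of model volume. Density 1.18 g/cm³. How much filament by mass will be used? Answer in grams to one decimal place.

Interior volume: 108 − 28.7 → 79.3 cm³.
Infill volume = 0.10 × 79.3, so 7.93 cm³.
Support = 0.20 × 108, so 21.6 cm³.
Total printed volume = 28.7 + 7.93 + 21.6, so 58.23 cm³.
Mass = 58.23 × 1.18, so 68.7114 g.

68.7 g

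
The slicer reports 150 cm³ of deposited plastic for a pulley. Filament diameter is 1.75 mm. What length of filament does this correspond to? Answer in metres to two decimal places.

A = π r² = π × 0.875² = 2.4053 mm².
Length = 150 cm³ / 2.4053 mm² = 150000 / 2.4053 = 62362.28 mm = 62.36 m.

62.36 m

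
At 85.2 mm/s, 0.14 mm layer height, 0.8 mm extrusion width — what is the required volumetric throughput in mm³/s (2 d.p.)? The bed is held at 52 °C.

Bead cross-section = 0.14 × 0.8, so 0.112 mm².
Volumetric flow = 85.2 × 0.112 = 9.54 mm³/s.

9.54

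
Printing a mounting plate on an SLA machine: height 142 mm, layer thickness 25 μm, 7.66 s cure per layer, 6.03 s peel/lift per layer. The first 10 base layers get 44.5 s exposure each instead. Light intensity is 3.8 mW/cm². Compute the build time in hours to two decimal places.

Layer count = ceil(142 / 0.025) = 5680.
Bottom layers = 10 × (44.5 + 6.03) = 505.3 s.
Regular layers = 5670 × (7.66 + 6.03), so 77622.3 s.
Sum: 505.3 + 77622.3 = 78127.6 s → 21.70 hours.

21.70 hours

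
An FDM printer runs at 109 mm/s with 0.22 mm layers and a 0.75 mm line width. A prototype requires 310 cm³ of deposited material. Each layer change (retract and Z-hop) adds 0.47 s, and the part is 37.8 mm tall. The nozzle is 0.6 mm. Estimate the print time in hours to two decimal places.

Line area: 0.22 × 0.75 → 0.165 mm².
Toolpath length = 310 cm³ / 0.165 mm² = 310000 / 0.165 = 1878787.9 mm.
Extrusion time = 1878787.9 / 109, so 17236.6 s.
Layers = ⌈37.8/0.22⌉ = 172.
Non-print overhead = 172 × 0.47, so 80.84 s.
Total = 17236.6 + 80.84 = 17317.44 s = 4.81 hours.

4.81 hours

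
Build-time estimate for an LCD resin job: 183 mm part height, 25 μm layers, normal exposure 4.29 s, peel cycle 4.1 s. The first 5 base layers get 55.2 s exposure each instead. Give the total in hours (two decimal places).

Number of layers: 183 / 0.025 → 7320 (rounded up).
Base layers = 5 × (55.2 + 4.1) = 296.5 s.
Normal layers = 7315 × (4.29 + 4.1), so 61372.85 s.
Sum: 296.5 + 61372.85 = 61669.35 s → 17.13 hours.

17.13 hours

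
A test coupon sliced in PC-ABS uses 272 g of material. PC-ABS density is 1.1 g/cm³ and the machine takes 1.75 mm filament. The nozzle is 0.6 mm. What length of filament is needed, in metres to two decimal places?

Volume = 272 g / 1.1 g·cm⁻³ = 247.2727 cm³ = 247272.7 mm³.
Filament cross-section = π × (1.75/2)² = 2.4053 mm².
Length = 247272.7 / 2.4053 = 102803.27 mm = 102.80 m.

102.80 m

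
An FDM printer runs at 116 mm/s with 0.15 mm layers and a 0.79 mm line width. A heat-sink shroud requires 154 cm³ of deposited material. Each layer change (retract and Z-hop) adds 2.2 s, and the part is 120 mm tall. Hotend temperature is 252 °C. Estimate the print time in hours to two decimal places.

3.60 hours

Bead cross-section: 0.15 × 0.79 → 0.1185 mm².
Toolpath length = 154 cm³ / 0.1185 mm² = 154000 / 0.1185 = 1299578.1 mm.
Print-move time = 1299578.1 / 116, so 11203.3 s.
Layer count = ceil(120 / 0.15) = 800.
Non-print overhead: 800 × 2.2 → 1760 s.
Total = 11203.3 + 1760 = 12963.3 s = 3.60 hours.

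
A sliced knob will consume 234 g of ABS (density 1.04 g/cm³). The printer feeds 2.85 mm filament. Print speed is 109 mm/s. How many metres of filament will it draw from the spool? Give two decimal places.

35.27 m

Volume = 234 g / 1.04 g·cm⁻³ = 225 cm³ = 225000 mm³.
Filament cross-section = π × (2.85/2)² = 6.3794 mm².
L = V/A = 225000/6.3794 = 35269.77 mm → 35.27 m.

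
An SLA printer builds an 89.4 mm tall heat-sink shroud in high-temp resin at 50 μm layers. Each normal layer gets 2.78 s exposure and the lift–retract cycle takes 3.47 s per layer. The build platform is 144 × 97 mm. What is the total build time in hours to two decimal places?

3.10 hours

Layer count = ceil(89.4 / 0.05) = 1788.
Cycle time = 2.78 + 3.47, so 6.25 s.
Build time: 1788 × 6.25 s = 11175 s, i.e. 3.10 hours.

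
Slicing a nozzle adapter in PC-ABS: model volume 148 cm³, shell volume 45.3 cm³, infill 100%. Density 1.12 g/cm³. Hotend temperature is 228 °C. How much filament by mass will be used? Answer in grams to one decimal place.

Volume inside the shell = 148 − 45.3, so 102.7 cm³.
Infill deposited = 1.00 × 102.7 = 102.7 cm³.
Total printed volume = 45.3 + 102.7, so 148 cm³.
Mass = 148 × 1.12 = 165.76 g.

165.8 g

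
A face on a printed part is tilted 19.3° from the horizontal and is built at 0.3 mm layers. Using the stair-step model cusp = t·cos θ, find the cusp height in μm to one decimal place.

Cusp = layer height × cos(19.3°) = 0.3 × 0.9438 = 0.28314 mm = 283.1 μm.

283.1 μm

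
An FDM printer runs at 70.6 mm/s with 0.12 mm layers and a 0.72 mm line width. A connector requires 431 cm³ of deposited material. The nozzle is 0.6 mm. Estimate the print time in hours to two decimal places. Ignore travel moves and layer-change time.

19.63 hours

Bead cross-section = 0.12 × 0.72 = 0.0864 mm².
Path length: 431000 mm³ / 0.0864 mm² → 4988425.9 mm.
Time extruding = 4988425.9 / 70.6, so 70657.6 s.
70657.6 s = 19.63 hours.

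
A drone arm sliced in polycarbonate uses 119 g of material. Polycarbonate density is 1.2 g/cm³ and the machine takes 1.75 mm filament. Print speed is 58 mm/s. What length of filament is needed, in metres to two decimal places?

Extruded volume: 119/1.2 = 99.1667 cm³ (99166.7 mm³).
Filament cross-section = π × (1.75/2)² = 2.4053 mm².
Length = 99166.7 / 2.4053 = 41228.41 mm = 41.23 m.

41.23 m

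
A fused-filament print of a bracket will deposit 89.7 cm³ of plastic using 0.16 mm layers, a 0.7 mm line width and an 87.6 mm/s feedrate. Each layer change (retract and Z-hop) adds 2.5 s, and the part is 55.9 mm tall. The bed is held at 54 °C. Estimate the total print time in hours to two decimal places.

Line area = 0.16 × 0.7 = 0.112 mm².
Toolpath length = 89.7 cm³ / 0.112 mm² = 89700 / 0.112 = 800892.9 mm.
Extrusion time = 800892.9 / 87.6, so 9142.6 s.
Layers = ⌈55.9/0.16⌉ = 350.
Non-print overhead = 350 × 2.5 = 875 s.
Total = 9142.6 + 875 = 10017.6 s = 2.78 hours.

2.78 hours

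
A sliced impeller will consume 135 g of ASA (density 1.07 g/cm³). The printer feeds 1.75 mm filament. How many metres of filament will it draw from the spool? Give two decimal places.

52.45 m

Extruded volume: 135/1.07 = 126.1682 cm³ (126168.2 mm³).
A = π r² = π × 0.875² = 2.4053 mm².
L = V/A = 126168.2/2.4053 = 52454.25 mm → 52.45 m.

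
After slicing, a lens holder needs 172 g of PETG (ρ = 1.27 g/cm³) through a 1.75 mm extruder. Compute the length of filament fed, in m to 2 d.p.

Extruded volume: 172/1.27 = 135.4331 cm³ (135433.1 mm³).
Filament cross-section = π × (1.75/2)² = 2.4053 mm².
L = V/A = 135433.1/2.4053 = 56306.12 mm → 56.31 m.

56.31 m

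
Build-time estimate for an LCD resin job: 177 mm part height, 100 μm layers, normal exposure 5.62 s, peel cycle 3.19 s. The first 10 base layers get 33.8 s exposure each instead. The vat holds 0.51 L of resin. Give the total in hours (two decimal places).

4.41 hours

Number of layers: 177 / 0.1 → 1770 (rounded up).
Burn-in layers = 10 × (33.8 + 3.19), so 369.9 s.
Normal layers: 1760 × (5.62 + 3.19) → 15505.6 s.
Sum: 369.9 + 15505.6 = 15875.5 s → 4.41 hours.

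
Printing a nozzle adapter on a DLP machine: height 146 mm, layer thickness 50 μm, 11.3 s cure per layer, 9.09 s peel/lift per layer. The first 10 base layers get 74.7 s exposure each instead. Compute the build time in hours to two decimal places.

16.71 hours

Layer count = ceil(146 / 0.05) = 2920.
Burn-in layers = 10 × (74.7 + 9.09), so 837.9 s.
Normal layers = 2910 × (11.3 + 9.09) = 59334.9 s.
Total = 837.9 + 59334.9 = 60172.8 s = 16.71 hours.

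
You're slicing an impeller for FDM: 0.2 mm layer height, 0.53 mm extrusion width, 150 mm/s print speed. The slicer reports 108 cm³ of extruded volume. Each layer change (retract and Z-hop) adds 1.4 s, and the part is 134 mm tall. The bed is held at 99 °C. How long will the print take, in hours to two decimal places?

2.15 hours

Extrusion cross-section = 0.2 × 0.53 = 0.106 mm².
Toolpath length = 108 cm³ / 0.106 mm² = 108000 / 0.106 = 1018867.9 mm.
Print-move time = 1018867.9 / 150, so 6792.5 s.
Layers = ⌈134/0.2⌉ = 670.
Layer-change overhead = 670 × 1.4 = 938 s.
Altogether 6792.5 + 938 = 7730.5 s, i.e. 2.15 hours.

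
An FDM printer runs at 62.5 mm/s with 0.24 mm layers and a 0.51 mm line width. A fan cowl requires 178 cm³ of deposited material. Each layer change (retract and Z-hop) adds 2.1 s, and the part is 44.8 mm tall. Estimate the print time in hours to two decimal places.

6.57 hours

Bead cross-section: 0.24 × 0.51 → 0.1224 mm².
Toolpath length = 178 cm³ / 0.1224 mm² = 178000 / 0.1224 = 1454248.4 mm.
Extrusion time: 1454248.4 / 62.5 → 23268 s.
Number of layers: 44.8 / 0.24 → 187 (rounded up).
Non-print overhead = 187 × 2.1, so 392.7 s.
Altogether 23268 + 392.7 = 23660.7 s, i.e. 6.57 hours.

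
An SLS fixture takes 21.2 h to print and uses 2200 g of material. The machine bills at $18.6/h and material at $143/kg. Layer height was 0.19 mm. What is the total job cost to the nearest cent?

$708.92

Machine cost = 18.6 × 21.2 = $394.32.
Feedstock cost: 143 × 2200/1000 → $314.60.
Total = 394.32 + 314.60 = $708.92.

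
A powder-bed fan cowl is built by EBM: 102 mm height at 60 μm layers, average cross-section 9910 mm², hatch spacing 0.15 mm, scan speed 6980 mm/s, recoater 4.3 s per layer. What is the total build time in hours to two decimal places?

6.50 hours

Layers = ⌈102/0.06⌉ = 1700.
Hatch length per layer = 9910 / 0.15 = 66066.7 mm.
Beam time per layer: 66066.7 / 6980 → 9.4651 s.
Time per layer = 9.4651 + 4.3, so 13.7651 s.
Build time = 1700 × 13.7651 = 23400.67 s = 6.50 hours.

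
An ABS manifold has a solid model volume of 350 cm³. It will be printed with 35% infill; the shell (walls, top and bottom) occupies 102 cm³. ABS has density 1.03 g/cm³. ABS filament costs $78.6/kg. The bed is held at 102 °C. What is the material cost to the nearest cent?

Interior volume: 350 − 102 → 248 cm³.
Infill volume = 0.35 × 248 = 86.8 cm³.
Deposited volume = 102 + 86.8, so 188.8 cm³.
Mass = 188.8 × 1.03 = 194.464 g.
Cost = 194.464 g / 1000 × $78.6/kg = $15.28.

$15.28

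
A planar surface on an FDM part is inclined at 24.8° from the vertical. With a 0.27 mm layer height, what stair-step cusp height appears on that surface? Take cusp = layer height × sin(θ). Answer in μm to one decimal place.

Cusp = layer height × sin(24.8°) = 0.27 × 0.4195 = 0.113265 mm = 113.3 μm.

113.3 μm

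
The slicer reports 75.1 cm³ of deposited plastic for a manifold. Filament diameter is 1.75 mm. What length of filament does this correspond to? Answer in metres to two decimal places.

Cross-section of 1.75 mm filament: π·(1.75/2)² = 2.4053 mm².
Length = 75.1 cm³ / 2.4053 mm² = 75100 / 2.4053 = 31222.72 mm = 31.22 m.

31.22 m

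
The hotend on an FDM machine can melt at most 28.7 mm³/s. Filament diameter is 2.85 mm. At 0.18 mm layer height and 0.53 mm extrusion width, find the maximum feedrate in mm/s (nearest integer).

301 mm/s

Bead cross-section = 0.18 × 0.53, so 0.0954 mm².
v_max = Q/A = 28.7/0.0954 = 300.84 mm/s → 301 mm/s.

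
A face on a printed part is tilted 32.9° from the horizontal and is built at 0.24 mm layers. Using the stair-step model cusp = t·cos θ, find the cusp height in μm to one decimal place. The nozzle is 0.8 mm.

cos(32.9°) = 0.8396, so cusp = 0.24 × 0.8396 = 0.201504 mm → 201.5 μm.

201.5 μm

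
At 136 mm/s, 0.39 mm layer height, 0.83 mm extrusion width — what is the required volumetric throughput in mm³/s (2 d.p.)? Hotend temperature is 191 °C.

Extrusion cross-section = 0.39 × 0.83, so 0.3237 mm².
Volumetric flow = 136 × 0.3237 = 44.02 mm³/s.

44.02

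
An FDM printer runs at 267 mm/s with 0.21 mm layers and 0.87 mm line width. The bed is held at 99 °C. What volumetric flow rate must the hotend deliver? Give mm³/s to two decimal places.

Extrusion cross-section = 0.21 × 0.87 = 0.1827 mm².
Q = v·A = 267 × 0.1827 = 48.78 mm³/s.

48.78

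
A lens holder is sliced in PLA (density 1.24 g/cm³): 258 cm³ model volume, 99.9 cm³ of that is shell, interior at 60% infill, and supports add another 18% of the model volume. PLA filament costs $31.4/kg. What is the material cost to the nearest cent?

$9.39

Infill region = 258 − 99.9 = 158.1 cm³.
Deposited infill = 0.60 × 158.1 = 94.86 cm³.
Support = 0.18 × 258, so 46.44 cm³.
Total printed volume = 99.9 + 94.86 + 46.44 = 241.2 cm³.
Mass = 241.2 × 1.24 = 299.088 g.
At $31.4/kg: 299.088/1000 × 31.4 = $9.39.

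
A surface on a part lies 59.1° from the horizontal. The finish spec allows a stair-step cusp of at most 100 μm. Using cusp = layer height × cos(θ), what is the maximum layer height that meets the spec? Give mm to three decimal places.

cos(59.1°) = 0.5135; t_max = 0.1/0.5135 = 0.195 mm.

0.195 mm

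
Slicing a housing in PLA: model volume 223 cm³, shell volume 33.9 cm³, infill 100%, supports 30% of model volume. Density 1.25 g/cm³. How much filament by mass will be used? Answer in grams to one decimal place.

Volume inside the shell = 223 − 33.9, so 189.1 cm³.
Infill deposited: 1.00 × 189.1 → 189.1 cm³.
Support: 0.30 × 223 → 66.9 cm³.
Total extruded: 33.9 + 189.1 + 66.9 → 289.9 cm³.
Mass = 289.9 × 1.25, so 362.375 g.

362.4 g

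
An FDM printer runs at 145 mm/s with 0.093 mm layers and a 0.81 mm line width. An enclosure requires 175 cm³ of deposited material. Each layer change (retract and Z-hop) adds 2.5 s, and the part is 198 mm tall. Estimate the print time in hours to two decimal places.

Extrusion cross-section = 0.093 × 0.81, so 0.07533 mm².
Total extruded path = 175000/0.07533 = 2323111.6 mm.
Print-move time: 2323111.6 / 145 → 16021.5 s.
Number of layers: 198 / 0.093 → 2130 (rounded up).
Z-hop total = 2130 × 2.5 = 5325 s.
Total = 16021.5 + 5325 = 21346.5 s = 5.93 hours.

5.93 hours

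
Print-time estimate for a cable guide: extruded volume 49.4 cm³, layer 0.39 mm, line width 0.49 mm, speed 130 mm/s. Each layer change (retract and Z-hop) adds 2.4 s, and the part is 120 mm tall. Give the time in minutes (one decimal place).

45.5 minutes

Line area: 0.39 × 0.49 → 0.1911 mm².
Total extruded path = 49400/0.1911 = 258503.4 mm.
Print-move time = 258503.4 / 130 = 1988.5 s.
Layers = ⌈120/0.39⌉ = 308.
Non-print overhead = 308 × 2.4 = 739.2 s.
Total = 1988.5 + 739.2 = 2727.7 s = 45.5 minutes.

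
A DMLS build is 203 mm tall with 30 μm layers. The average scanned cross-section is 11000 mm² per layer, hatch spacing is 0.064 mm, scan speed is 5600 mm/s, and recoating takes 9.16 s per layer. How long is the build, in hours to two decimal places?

74.91 hours

Layers = ⌈203/0.03⌉ = 6767.
Per-layer scan distance: 11000 / 0.064 → 171875 mm.
Per-layer scan time = 171875 / 5600 = 30.692 s.
Time per layer: 30.692 + 9.16 → 39.852 s.
Total: 6767 × 39.852 s = 269678.484 s → 74.91 hours.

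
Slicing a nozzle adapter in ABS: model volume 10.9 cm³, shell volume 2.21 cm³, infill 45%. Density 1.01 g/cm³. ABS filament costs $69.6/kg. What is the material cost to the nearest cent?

$0.43

Volume inside the shell = 10.9 − 2.21, so 8.69 cm³.
Infill deposited = 0.45 × 8.69 = 3.9105 cm³.
Total printed volume = 2.21 + 3.9105, so 6.1205 cm³.
Mass = 6.1205 × 1.01, so 6.181705 g.
At $69.6/kg: 6.181705/1000 × 69.6 = $0.43.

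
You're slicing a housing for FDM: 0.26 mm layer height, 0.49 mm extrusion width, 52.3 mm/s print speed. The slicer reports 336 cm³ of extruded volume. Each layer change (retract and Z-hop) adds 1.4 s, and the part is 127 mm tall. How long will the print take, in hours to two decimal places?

Extrusion cross-section = 0.26 × 0.49, so 0.1274 mm².
Toolpath length = 336 cm³ / 0.1274 mm² = 336000 / 0.1274 = 2637362.6 mm.
Extrusion time = 2637362.6 / 52.3 = 50427.6 s.
Layer count = ceil(127 / 0.26) = 489.
Non-print overhead = 489 × 1.4, so 684.6 s.
Total = 50427.6 + 684.6 = 51112.2 s = 14.20 hours.

14.20 hours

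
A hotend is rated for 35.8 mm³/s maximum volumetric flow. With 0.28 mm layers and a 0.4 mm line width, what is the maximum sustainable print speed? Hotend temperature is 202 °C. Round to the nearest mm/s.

320 mm/s

Bead cross-section = 0.28 × 0.4 = 0.112 mm².
v_max = Q/A = 35.8/0.112 = 319.64 mm/s → 320 mm/s.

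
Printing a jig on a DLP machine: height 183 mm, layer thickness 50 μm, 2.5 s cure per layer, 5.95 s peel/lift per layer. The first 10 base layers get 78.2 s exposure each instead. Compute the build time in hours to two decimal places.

8.80 hours

Layer count = ceil(183 / 0.05) = 3660.
Bottom layers: 10 × (78.2 + 5.95) → 841.5 s.
Normal layers: 3650 × (2.5 + 5.95) → 30842.5 s.
Total = 841.5 + 30842.5 = 31684 s = 8.80 hours.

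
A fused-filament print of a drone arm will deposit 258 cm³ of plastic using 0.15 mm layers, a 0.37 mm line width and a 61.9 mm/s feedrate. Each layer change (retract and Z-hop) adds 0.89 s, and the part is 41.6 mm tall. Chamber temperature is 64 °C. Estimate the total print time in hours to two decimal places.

20.93 hours

Line area = 0.15 × 0.37 = 0.0555 mm².
Total extruded path = 258000/0.0555 = 4648648.6 mm.
Print-move time = 4648648.6 / 61.9, so 75099.3 s.
Layer count = ceil(41.6 / 0.15) = 278.
Z-hop total = 278 × 0.89 = 247.42 s.
Altogether 75099.3 + 247.42 = 75346.72 s, i.e. 20.93 hours.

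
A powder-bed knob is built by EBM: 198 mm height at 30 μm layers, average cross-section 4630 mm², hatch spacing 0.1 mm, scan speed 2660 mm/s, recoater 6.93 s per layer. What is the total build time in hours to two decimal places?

44.62 hours

Layers = ⌈198/0.03⌉ = 6600.
Scan path per layer = 4630 / 0.1, so 46300 mm.
Beam time per layer: 46300 / 2660 → 17.406 s.
Layer cycle = 17.406 + 6.93, so 24.336 s.
6600 layers × 24.336 s/layer = 160617.6 s, i.e. 44.62 hours.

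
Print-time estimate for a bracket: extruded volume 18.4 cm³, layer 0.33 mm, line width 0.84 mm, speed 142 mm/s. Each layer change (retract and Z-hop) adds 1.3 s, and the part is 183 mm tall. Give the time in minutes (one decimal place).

Line area: 0.33 × 0.84 → 0.2772 mm².
Path length: 18400 mm³ / 0.2772 mm² → 66378.1 mm.
Extrusion time = 66378.1 / 142, so 467.5 s.
Number of layers: 183 / 0.33 → 555 (rounded up).
Non-print overhead = 555 × 1.3 = 721.5 s.
Total = 467.5 + 721.5 = 1189 s = 19.8 minutes.

19.8 minutes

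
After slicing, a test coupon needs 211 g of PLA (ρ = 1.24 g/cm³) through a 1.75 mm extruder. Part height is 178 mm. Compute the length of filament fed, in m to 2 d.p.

70.74 m

Volume = 211 g / 1.24 g·cm⁻³ = 170.1613 cm³ = 170161.3 mm³.
Cross-section of 1.75 mm filament: π·(1.75/2)² = 2.4053 mm².
L = V/A = 170161.3/2.4053 = 70744.31 mm → 70.74 m.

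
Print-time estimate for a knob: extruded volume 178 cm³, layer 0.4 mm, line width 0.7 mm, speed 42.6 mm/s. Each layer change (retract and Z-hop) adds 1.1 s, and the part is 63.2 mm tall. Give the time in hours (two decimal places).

4.19 hours

Line area = 0.4 × 0.7 = 0.28 mm².
Toolpath length = 178 cm³ / 0.28 mm² = 178000 / 0.28 = 635714.3 mm.
Print-move time = 635714.3 / 42.6, so 14922.9 s.
Layer count = ceil(63.2 / 0.4) = 158.
Z-hop total = 158 × 1.1 = 173.8 s.
Total = 14922.9 + 173.8 = 15096.7 s = 4.19 hours.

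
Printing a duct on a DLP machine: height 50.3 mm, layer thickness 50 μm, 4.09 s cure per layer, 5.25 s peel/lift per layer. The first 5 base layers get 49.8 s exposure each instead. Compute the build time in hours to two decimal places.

2.67 hours

Number of layers: 50.3 / 0.05 → 1006 (rounded up).
Base layers = 5 × (49.8 + 5.25), so 275.25 s.
Regular layers = 1001 × (4.09 + 5.25), so 9349.34 s.
Total = 275.25 + 9349.34 = 9624.59 s = 2.67 hours.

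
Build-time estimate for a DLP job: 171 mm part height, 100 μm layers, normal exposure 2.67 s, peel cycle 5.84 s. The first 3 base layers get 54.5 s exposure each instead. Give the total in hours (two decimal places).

Number of layers: 171 / 0.1 → 1710 (rounded up).
Bottom layers = 3 × (54.5 + 5.84) = 181.02 s.
Remaining layers = 1707 × (2.67 + 5.84) = 14526.57 s.
Sum: 181.02 + 14526.57 = 14707.59 s → 4.09 hours.

4.09 hours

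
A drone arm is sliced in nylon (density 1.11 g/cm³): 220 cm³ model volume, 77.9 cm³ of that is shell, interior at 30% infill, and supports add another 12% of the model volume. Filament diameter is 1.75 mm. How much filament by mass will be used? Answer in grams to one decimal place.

163.1 g

Infill region: 220 − 77.9 → 142.1 cm³.
Deposited infill = 0.30 × 142.1, so 42.63 cm³.
Support = 0.12 × 220 = 26.4 cm³.
Total printed volume = 77.9 + 42.63 + 26.4, so 146.93 cm³.
Mass: 146.93 × 1.11 → 163.0923 g.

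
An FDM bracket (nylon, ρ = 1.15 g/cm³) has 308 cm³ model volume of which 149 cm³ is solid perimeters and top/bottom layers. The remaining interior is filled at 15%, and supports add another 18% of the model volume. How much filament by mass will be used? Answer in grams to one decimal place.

Volume inside the shell = 308 − 149 = 159 cm³.
Infill volume = 0.15 × 159, so 23.85 cm³.
Support = 0.18 × 308, so 55.44 cm³.
Total printed volume = 149 + 23.85 + 55.44 = 228.29 cm³.
Mass = 228.29 × 1.15 = 262.5335 g.

262.5 g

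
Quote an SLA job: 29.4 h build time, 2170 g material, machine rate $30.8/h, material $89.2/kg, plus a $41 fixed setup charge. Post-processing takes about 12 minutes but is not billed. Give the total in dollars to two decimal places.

Time charge = 30.8 × 29.4 = $905.52.
Feedstock cost = 89.2 × 2170/1000, so $193.564.
Total = 905.52 + 193.564 + 41 = 1140.084 ≈ $1140.08.

$1140.08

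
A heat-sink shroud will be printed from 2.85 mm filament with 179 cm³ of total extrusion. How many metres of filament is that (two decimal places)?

Cross-section of 2.85 mm filament: π·(2.85/2)² = 6.3794 mm².
L = 179000 mm³ / 6.3794 mm² = 28059.07 mm, i.e. 28.06 m.

28.06 m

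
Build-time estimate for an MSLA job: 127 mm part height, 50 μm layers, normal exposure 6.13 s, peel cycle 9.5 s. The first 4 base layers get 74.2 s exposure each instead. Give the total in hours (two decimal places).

Layers = ⌈127/0.05⌉ = 2540.
Burn-in layers = 4 × (74.2 + 9.5) = 334.8 s.
Remaining layers = 2536 × (6.13 + 9.5) = 39637.68 s.
Total = 334.8 + 39637.68 = 39972.48 s = 11.10 hours.

11.10 hours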